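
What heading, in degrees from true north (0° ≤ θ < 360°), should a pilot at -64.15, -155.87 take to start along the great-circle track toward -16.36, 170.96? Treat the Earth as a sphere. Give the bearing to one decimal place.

318.8°

Δλ = 170.96 − -155.87 = 326.83°; wrapped into (−180°, 180°]: -33.17°.
θ = atan2( sin Δλ · cos φ₂ , cos φ₁ · sin φ₂ − sin φ₁ · cos φ₂ · cos Δλ )
  = atan2(-0.52497, 0.59998) = -41.185° → normalised to [0°, 360°): 318.815°.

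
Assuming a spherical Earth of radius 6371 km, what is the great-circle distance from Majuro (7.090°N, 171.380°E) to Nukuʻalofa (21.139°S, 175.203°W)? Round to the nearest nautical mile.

1870 nmi

Δλ = -175.203 − 171.380 = -346.583°; wrapped into (−180°, 180°]: 13.417°.
Δφ = -21.139 − 7.090 = -28.229°.
a = sin²(Δφ/2) + cos φ₁ · cos φ₂ · sin²(Δλ/2) = 0.072099.
c = 2·atan2(√a, √(1−a)) = 0.54370 rad → d = 6371·c ≈ 3463.89 km ≈ 1870.35 nmi.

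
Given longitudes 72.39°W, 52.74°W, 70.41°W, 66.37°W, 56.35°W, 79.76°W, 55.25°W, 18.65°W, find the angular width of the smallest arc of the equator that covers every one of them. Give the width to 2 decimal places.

Sort the longitudes: -79.76°, -72.39°, -70.41°, -66.37°, -56.35°, -55.25°, -52.74°, -18.65°.
Eastward gaps between consecutive values (wrapping around): 7.37°, 1.98°, 4.04°, 10.02°, 1.10°, 2.51°, 34.09°, 298.89°.
Largest gap = 298.89° ⇒ minimal covering band is its complement: 360° − 298.89° = 61.11°.
Band runs from -79.76° eastward to -18.65°.

61.11°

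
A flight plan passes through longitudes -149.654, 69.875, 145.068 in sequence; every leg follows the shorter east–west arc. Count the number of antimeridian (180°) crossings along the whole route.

1

Leg 1: -149.654° → +69.875°, shortest Δλ = -140.471° (west) — crosses 180°.
Leg 2: +69.875° → +145.068°, shortest Δλ = 75.193° (east) — does not cross 180°.
Total crossings: 1.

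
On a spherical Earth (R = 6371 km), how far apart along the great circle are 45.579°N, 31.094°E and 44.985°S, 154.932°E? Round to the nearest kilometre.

Δλ = 154.932 − 31.094 = 123.838°.
Δφ = -44.985 − 45.579 = -90.564°.
a = sin²(Δφ/2) + cos φ₁ · cos φ₂ · sin²(Δλ/2) = 0.890281.
c = 2·atan2(√a, √(1−a)) = 2.46636 rad → d = 6371·c ≈ 15713.19 km.

15713 km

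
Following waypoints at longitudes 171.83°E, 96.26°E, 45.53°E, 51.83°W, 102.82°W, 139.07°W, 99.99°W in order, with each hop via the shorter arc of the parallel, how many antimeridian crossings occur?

0

Leg 1: +171.83° → +96.26°, shortest Δλ = -75.57° (west) — does not cross 180°.
Leg 2: +96.26° → +45.53°, shortest Δλ = -50.73° (west) — does not cross 180°.
Leg 3: +45.53° → -51.83°, shortest Δλ = -97.36° (west) — does not cross 180°.
Leg 4: -51.83° → -102.82°, shortest Δλ = -50.99° (west) — does not cross 180°.
Leg 5: -102.82° → -139.07°, shortest Δλ = -36.25° (west) — does not cross 180°.
Leg 6: -139.07° → -99.99°, shortest Δλ = 39.08° (east) — does not cross 180°.
Total crossings: 0.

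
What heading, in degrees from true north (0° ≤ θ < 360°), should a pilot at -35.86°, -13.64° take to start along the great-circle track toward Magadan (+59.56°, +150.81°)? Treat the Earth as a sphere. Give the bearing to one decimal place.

Δλ = 150.81 − -13.64 = 164.45°.
θ = atan2( sin Δλ · cos φ₂ , cos φ₁ · sin φ₂ − sin φ₁ · cos φ₂ · cos Δλ )
  = atan2(0.13582, 0.41281) = 18.212° → normalised to [0°, 360°): 18.212°.

18.2°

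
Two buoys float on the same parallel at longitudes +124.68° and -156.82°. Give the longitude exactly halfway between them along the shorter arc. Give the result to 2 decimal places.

+163.93°

Signed shortest Δλ from +124.68° to -156.82° is +78.50°.
Midpoint longitude = +124.68° + (+78.50°)/2 = +124.68° + 39.25° = +163.93°.
(The naïve average (+124.68 + -156.82)/2 = -16.07° is on the wrong side of the globe.)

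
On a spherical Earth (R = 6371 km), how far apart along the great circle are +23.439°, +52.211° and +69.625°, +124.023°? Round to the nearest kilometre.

6872 km

Δλ = 124.023 − 52.211 = 71.812°.
Δφ = 69.625 − 23.439 = 46.186°.
a = sin²(Δφ/2) + cos φ₁ · cos φ₂ · sin²(Δλ/2) = 0.263704.
c = 2·atan2(√a, √(1−a)) = 1.07857 rad → d = 6371·c ≈ 6871.55 km.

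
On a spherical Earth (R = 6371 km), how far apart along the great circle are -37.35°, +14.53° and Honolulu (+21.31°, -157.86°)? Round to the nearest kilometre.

18087 km

Δλ = -157.86 − 14.53 = -172.39°.
Δφ = 21.31 − -37.35 = 58.66°.
a = sin²(Δφ/2) + cos φ₁ · cos φ₂ · sin²(Δλ/2) = 0.977273.
c = 2·atan2(√a, √(1−a)) = 2.83893 rad → d = 6371·c ≈ 18086.82 km.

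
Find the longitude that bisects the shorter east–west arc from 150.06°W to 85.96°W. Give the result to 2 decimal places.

118.01°W

Signed shortest Δλ from -150.06° to -85.96° is +64.10°.
Midpoint longitude = -150.06° + (+64.10°)/2 = -150.06° + 32.05° = -118.01°.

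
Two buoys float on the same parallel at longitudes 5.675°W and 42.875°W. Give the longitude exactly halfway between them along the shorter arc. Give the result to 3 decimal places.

Signed shortest Δλ from -5.675° to -42.875° is -37.200°.
Midpoint longitude = -5.675° + (-37.200°)/2 = -5.675° − 18.600° = -24.275°.

24.275°W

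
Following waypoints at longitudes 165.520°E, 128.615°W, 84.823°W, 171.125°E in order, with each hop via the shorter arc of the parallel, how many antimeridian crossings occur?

2

Leg 1: +165.520° → -128.615°, shortest Δλ = 65.865° (east) — crosses 180°.
Leg 2: -128.615° → -84.823°, shortest Δλ = 43.792° (east) — does not cross 180°.
Leg 3: -84.823° → +171.125°, shortest Δλ = -104.052° (west) — crosses 180°.
Total crossings: 2.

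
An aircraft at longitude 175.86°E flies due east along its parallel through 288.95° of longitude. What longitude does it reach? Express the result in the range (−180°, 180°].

104.81°E

Start at +175.86°; shift +288.95° → +464.81°.
+464.81° lies outside (−180°, 180°]; subtract 360° → +104.81°.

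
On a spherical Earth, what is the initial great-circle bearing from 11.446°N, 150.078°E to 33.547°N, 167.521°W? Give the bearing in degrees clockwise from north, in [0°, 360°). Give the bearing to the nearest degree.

53°

Δλ = -167.521 − 150.078 = -317.599°; wrapped into (−180°, 180°]: 42.401°.
θ = atan2( sin Δλ · cos φ₂ , cos φ₁ · sin φ₂ − sin φ₁ · cos φ₂ · cos Δλ )
  = atan2(0.56200, 0.41950) = 53.261° → normalised to [0°, 360°): 53.261°.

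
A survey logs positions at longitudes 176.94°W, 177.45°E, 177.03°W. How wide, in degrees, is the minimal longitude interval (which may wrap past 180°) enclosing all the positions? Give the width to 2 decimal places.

5.61°

Sort the longitudes: -177.03°, -176.94°, +177.45°.
Eastward gaps between consecutive values (wrapping around): 0.09°, 354.39°, 5.52°.
Largest gap = 354.39° ⇒ minimal covering band is its complement: 360° − 354.39° = 5.61°.
Band runs from +177.45° eastward to -176.94°, crossing the antimeridian.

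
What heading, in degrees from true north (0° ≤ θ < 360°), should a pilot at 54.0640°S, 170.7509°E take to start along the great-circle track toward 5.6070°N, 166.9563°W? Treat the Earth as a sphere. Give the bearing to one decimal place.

25.2°

Δλ = -166.9563 − 170.7509 = -337.7072°; wrapped into (−180°, 180°]: 22.2928°.
θ = atan2( sin Δλ · cos φ₂ , cos φ₁ · sin φ₂ − sin φ₁ · cos φ₂ · cos Δλ )
  = atan2(0.37752, 0.80291) = 25.183° → normalised to [0°, 360°): 25.183°.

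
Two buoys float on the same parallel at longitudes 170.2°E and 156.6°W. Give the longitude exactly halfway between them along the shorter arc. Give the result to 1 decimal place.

Signed shortest Δλ from +170.2° to -156.6° is +33.2°.
Midpoint longitude = +170.2° + (+33.2°)/2 = +170.2° + 16.6° = +186.8°.
Normalise into (−180°, 180°]: -173.2°.
(The naïve average (+170.2 + -156.6)/2 = 6.8° is on the wrong side of the globe.)

173.2°W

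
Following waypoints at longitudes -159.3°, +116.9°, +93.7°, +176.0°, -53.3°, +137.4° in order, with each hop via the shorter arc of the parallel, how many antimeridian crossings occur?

Leg 1: -159.3° → +116.9°, shortest Δλ = -83.8° (west) — crosses 180°.
Leg 2: +116.9° → +93.7°, shortest Δλ = -23.2° (west) — does not cross 180°.
Leg 3: +93.7° → +176.0°, shortest Δλ = 82.3° (east) — does not cross 180°.
Leg 4: +176.0° → -53.3°, shortest Δλ = 130.7° (east) — crosses 180°.
Leg 5: -53.3° → +137.4°, shortest Δλ = -169.3° (west) — crosses 180°.
Total crossings: 3.

3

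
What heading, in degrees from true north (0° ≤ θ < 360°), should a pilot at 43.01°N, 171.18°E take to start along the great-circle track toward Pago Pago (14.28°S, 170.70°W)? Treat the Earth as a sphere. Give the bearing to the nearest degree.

160°

Δλ = -170.70 − 171.18 = -341.88°; wrapped into (−180°, 180°]: 18.12°.
θ = atan2( sin Δλ · cos φ₂ , cos φ₁ · sin φ₂ − sin φ₁ · cos φ₂ · cos Δλ )
  = atan2(0.30140, -0.80863) = 159.558° → normalised to [0°, 360°): 159.558°.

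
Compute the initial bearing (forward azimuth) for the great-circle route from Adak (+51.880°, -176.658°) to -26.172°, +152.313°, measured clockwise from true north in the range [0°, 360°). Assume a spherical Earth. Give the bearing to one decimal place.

Δλ = 152.313 − -176.658 = 328.971°; wrapped into (−180°, 180°]: -31.029°.
θ = atan2( sin Δλ · cos φ₂ , cos φ₁ · sin φ₂ − sin φ₁ · cos φ₂ · cos Δλ )
  = atan2(-0.46262, -0.87730) = -152.196° → normalised to [0°, 360°): 207.804°.

207.8°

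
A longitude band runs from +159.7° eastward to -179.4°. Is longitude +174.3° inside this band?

Band width going east from +159.7° to -179.4°: ((-179.4 − 159.7) mod 360) = 20.9°.
Offset of +174.3° east of the west edge: ((174.3 − 159.7) mod 360) = 14.6°.
14.6° ≤ 20.9° ⇒ inside.

Yes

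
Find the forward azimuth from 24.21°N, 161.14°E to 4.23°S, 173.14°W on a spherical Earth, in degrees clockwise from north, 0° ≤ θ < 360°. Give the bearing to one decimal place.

135.2°

Δλ = -173.14 − 161.14 = -334.28°; wrapped into (−180°, 180°]: 25.72°.
θ = atan2( sin Δλ · cos φ₂ , cos φ₁ · sin φ₂ − sin φ₁ · cos φ₂ · cos Δλ )
  = atan2(0.43279, -0.43572) = 135.193° → normalised to [0°, 360°): 135.193°.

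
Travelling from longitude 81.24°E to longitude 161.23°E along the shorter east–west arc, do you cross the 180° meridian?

No

Signed shortest Δλ = ((161.23 − 81.24 + 180) mod 360) − 180 = 79.99°.
Going east by 79.99° from +81.24° reaches +161.23° without touching 180°.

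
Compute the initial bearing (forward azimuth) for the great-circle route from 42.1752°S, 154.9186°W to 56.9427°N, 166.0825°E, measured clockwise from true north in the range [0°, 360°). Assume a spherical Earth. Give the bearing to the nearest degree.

339°

Δλ = 166.0825 − -154.9186 = 321.0011°; wrapped into (−180°, 180°]: -38.9989°.
θ = atan2( sin Δλ · cos φ₂ , cos φ₁ · sin φ₂ − sin φ₁ · cos φ₂ · cos Δλ )
  = atan2(-0.34327, 0.90575) = -20.756° → normalised to [0°, 360°): 339.244°.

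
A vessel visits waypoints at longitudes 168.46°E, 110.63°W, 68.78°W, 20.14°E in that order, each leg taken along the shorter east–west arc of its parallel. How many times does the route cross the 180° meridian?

Leg 1: +168.46° → -110.63°, shortest Δλ = 80.91° (east) — crosses 180°.
Leg 2: -110.63° → -68.78°, shortest Δλ = 41.85° (east) — does not cross 180°.
Leg 3: -68.78° → +20.14°, shortest Δλ = 88.92° (east) — does not cross 180°.
Total crossings: 1.

1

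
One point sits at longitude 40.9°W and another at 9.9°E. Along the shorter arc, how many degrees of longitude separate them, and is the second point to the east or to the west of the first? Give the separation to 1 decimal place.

50.8° east

Raw difference: 9.9 − -40.9 = 50.8°.
Normalise into (−180°, 180°]: 50.8° stays 50.8°.
Positive ⇒ the second point lies to the east; separation 50.8°.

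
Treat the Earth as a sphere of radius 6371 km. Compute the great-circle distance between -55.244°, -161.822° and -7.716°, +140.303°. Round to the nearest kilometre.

Δλ = 140.303 − -161.822 = 302.125°; wrapped into (−180°, 180°]: -57.875°.
Δφ = -7.716 − -55.244 = 47.528°.
a = sin²(Δφ/2) + cos φ₁ · cos φ₂ · sin²(Δλ/2) = 0.294642.
c = 2·atan2(√a, √(1−a)) = 1.14756 rad → d = 6371·c ≈ 7311.09 km.

7311 km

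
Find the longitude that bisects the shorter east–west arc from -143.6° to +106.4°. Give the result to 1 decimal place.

Signed shortest Δλ from -143.6° to +106.4° is -110.0°.
Midpoint longitude = -143.6° + (-110.0°)/2 = -143.6° − 55.0° = -198.6°.
Normalise into (−180°, 180°]: +161.4°.
(The naïve average (-143.6 + +106.4)/2 = -18.6° is on the wrong side of the globe.)

+161.4°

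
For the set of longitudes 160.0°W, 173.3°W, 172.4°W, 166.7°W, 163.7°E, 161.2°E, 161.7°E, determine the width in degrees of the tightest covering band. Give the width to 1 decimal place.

Sort the longitudes: -173.3°, -172.4°, -166.7°, -160.0°, +161.2°, +161.7°, +163.7°.
Eastward gaps between consecutive values (wrapping around): 0.9°, 5.7°, 6.7°, 321.2°, 0.5°, 2.0°, 23.0°.
Largest gap = 321.2° ⇒ minimal covering band is its complement: 360° − 321.2° = 38.8°.
Band runs from +161.2° eastward to -160.0°, crossing the antimeridian.

38.8°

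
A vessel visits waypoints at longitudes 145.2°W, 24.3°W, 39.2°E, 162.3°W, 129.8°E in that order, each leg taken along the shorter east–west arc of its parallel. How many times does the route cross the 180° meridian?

2

Leg 1: -145.2° → -24.3°, shortest Δλ = 120.9° (east) — does not cross 180°.
Leg 2: -24.3° → +39.2°, shortest Δλ = 63.5° (east) — does not cross 180°.
Leg 3: +39.2° → -162.3°, shortest Δλ = 158.5° (east) — crosses 180°.
Leg 4: -162.3° → +129.8°, shortest Δλ = -67.9° (west) — crosses 180°.
Total crossings: 2.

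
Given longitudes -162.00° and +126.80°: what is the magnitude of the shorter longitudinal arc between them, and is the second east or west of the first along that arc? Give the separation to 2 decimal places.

Raw difference: 126.80 − -162.00 = 288.8°.
Normalise into (−180°, 180°]: 288.8° − 360° = -71.2°.
Negative ⇒ the second point lies to the west; separation 71.20°.

71.20° west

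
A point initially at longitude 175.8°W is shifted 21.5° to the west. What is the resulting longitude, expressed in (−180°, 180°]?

162.7°E

Start at -175.8°; shift −21.5° → -197.3°.
-197.3° lies outside (−180°, 180°]; add 360° → +162.7°.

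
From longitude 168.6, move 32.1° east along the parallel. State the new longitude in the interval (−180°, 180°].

Start at +168.6°; shift +32.1° → +200.7°.
+200.7° lies outside (−180°, 180°]; subtract 360° → -159.3°.

-159.3°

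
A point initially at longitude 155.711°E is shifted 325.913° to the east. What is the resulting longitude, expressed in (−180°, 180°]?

121.624°E

Start at +155.711°; shift +325.913° → +481.624°.
+481.624° lies outside (−180°, 180°]; subtract 360° → +121.624°.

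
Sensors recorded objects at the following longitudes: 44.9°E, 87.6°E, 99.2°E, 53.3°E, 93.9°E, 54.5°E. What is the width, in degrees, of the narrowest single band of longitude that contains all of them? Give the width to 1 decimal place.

54.3°

Sort the longitudes: +44.9°, +53.3°, +54.5°, +87.6°, +93.9°, +99.2°.
Eastward gaps between consecutive values (wrapping around): 8.4°, 1.2°, 33.1°, 6.3°, 5.3°, 305.7°.
Largest gap = 305.7° ⇒ minimal covering band is its complement: 360° − 305.7° = 54.3°.
Band runs from +44.9° eastward to +99.2°.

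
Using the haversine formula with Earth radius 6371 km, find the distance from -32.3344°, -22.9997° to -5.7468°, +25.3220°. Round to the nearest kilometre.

Δλ = 25.3220 − -22.9997 = 48.3217°.
Δφ = -5.7468 − -32.3344 = 26.5876°.
a = sin²(Δφ/2) + cos φ₁ · cos φ₂ · sin²(Δλ/2) = 0.193713.
c = 2·atan2(√a, √(1−a)) = 0.91148 rad → d = 6371·c ≈ 5807.06 km.

5807 km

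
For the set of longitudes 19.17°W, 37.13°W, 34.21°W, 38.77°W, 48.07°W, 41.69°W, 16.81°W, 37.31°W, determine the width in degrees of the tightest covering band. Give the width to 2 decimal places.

31.26°

Sort the longitudes: -48.07°, -41.69°, -38.77°, -37.31°, -37.13°, -34.21°, -19.17°, -16.81°.
Eastward gaps between consecutive values (wrapping around): 6.38°, 2.92°, 1.46°, 0.18°, 2.92°, 15.04°, 2.36°, 328.74°.
Largest gap = 328.74° ⇒ minimal covering band is its complement: 360° − 328.74° = 31.26°.
Band runs from -48.07° eastward to -16.81°.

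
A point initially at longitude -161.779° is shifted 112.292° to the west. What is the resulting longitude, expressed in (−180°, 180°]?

Start at -161.779°; shift −112.292° → -274.071°.
-274.071° lies outside (−180°, 180°]; add 360° → +85.929°.

+85.929°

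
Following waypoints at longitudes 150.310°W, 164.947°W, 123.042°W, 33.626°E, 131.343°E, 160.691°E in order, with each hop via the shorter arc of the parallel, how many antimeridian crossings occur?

0

Leg 1: -150.310° → -164.947°, shortest Δλ = -14.637° (west) — does not cross 180°.
Leg 2: -164.947° → -123.042°, shortest Δλ = 41.905° (east) — does not cross 180°.
Leg 3: -123.042° → +33.626°, shortest Δλ = 156.668° (east) — does not cross 180°.
Leg 4: +33.626° → +131.343°, shortest Δλ = 97.717° (east) — does not cross 180°.
Leg 5: +131.343° → +160.691°, shortest Δλ = 29.348° (east) — does not cross 180°.
Total crossings: 0.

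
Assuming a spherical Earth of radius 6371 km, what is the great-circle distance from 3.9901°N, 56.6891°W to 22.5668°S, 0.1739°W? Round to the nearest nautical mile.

3675 nmi

Δλ = -0.1739 − -56.6891 = 56.5152°.
Δφ = -22.5668 − 3.9901 = -26.5569°.
a = sin²(Δφ/2) + cos φ₁ · cos φ₂ · sin²(Δλ/2) = 0.259233.
c = 2·atan2(√a, √(1−a)) = 1.06839 rad → d = 6371·c ≈ 6806.73 km ≈ 3675.34 nmi.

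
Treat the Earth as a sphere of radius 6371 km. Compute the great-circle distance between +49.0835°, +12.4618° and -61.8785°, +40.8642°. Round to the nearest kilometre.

Δλ = 40.8642 − 12.4618 = 28.4024°.
Δφ = -61.8785 − 49.0835 = -110.9620°.
a = sin²(Δφ/2) + cos φ₁ · cos φ₂ · sin²(Δλ/2) = 0.697454.
c = 2·atan2(√a, √(1−a)) = 1.97676 rad → d = 6371·c ≈ 12593.97 km.

12594 km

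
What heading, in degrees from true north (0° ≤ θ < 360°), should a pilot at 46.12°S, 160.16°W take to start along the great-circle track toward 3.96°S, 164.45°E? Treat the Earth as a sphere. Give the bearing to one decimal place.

Δλ = 164.45 − -160.16 = 324.61°; wrapped into (−180°, 180°]: -35.39°.
θ = atan2( sin Δλ · cos φ₂ , cos φ₁ · sin φ₂ − sin φ₁ · cos φ₂ · cos Δλ )
  = atan2(-0.57776, 0.53834) = -47.023° → normalised to [0°, 360°): 312.977°.

313.0°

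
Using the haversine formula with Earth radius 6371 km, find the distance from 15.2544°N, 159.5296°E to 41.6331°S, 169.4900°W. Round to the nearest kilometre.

Δλ = -169.4900 − 159.5296 = -329.0196°; wrapped into (−180°, 180°]: 30.9804°.
Δφ = -41.6331 − 15.2544 = -56.8875°.
a = sin²(Δφ/2) + cos φ₁ · cos φ₂ · sin²(Δλ/2) = 0.278291.
c = 2·atan2(√a, √(1−a)) = 1.11139 rad → d = 6371·c ≈ 7080.65 km.

7081 km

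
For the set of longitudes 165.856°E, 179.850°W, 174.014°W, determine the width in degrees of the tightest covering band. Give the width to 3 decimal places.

20.130°

Sort the longitudes: -179.850°, -174.014°, +165.856°.
Eastward gaps between consecutive values (wrapping around): 5.836°, 339.870°, 14.294°.
Largest gap = 339.870° ⇒ minimal covering band is its complement: 360° − 339.870° = 20.130°.
Band runs from +165.856° eastward to -174.014°, crossing the antimeridian.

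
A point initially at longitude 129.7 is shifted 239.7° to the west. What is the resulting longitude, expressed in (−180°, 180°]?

Start at +129.7°; shift −239.7° → -110.0°.
-110.0° already lies in (−180°, 180°].

-110.0°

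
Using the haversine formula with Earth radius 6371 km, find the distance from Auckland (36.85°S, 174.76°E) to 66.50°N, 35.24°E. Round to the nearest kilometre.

15838 km

Δλ = 35.24 − 174.76 = -139.52°.
Δφ = 66.50 − -36.85 = 103.35°.
a = sin²(Δφ/2) + cos φ₁ · cos φ₂ · sin²(Δλ/2) = 0.896343.
c = 2·atan2(√a, √(1−a)) = 2.48600 rad → d = 6371·c ≈ 15838.29 km.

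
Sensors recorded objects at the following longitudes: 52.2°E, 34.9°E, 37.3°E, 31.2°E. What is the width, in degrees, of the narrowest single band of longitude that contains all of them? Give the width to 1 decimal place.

Sort the longitudes: +31.2°, +34.9°, +37.3°, +52.2°.
Eastward gaps between consecutive values (wrapping around): 3.7°, 2.4°, 14.9°, 339.0°.
Largest gap = 339.0° ⇒ minimal covering band is its complement: 360° − 339.0° = 21.0°.
Band runs from +31.2° eastward to +52.2°.

21.0°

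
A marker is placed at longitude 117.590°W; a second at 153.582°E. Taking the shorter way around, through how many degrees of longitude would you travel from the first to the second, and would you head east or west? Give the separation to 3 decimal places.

Raw difference: 153.582 − -117.590 = 271.172°.
Normalise into (−180°, 180°]: 271.172° − 360° = -88.828°.
Negative ⇒ the second point lies to the west; separation 88.828°.

88.828° west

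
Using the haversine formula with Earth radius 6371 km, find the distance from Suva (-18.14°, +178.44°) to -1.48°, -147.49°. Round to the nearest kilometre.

4153 km

Δλ = -147.49 − 178.44 = -325.93°; wrapped into (−180°, 180°]: 34.07°.
Δφ = -1.48 − -18.14 = 16.66°.
a = sin²(Δφ/2) + cos φ₁ · cos φ₂ · sin²(Δλ/2) = 0.102519.
c = 2·atan2(√a, √(1−a)) = 0.65185 rad → d = 6371·c ≈ 4152.94 km.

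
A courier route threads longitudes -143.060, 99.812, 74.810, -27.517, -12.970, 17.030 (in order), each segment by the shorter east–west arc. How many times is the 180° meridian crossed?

Leg 1: -143.060° → +99.812°, shortest Δλ = -117.128° (west) — crosses 180°.
Leg 2: +99.812° → +74.810°, shortest Δλ = -25.002° (west) — does not cross 180°.
Leg 3: +74.810° → -27.517°, shortest Δλ = -102.327° (west) — does not cross 180°.
Leg 4: -27.517° → -12.970°, shortest Δλ = 14.547° (east) — does not cross 180°.
Leg 5: -12.970° → +17.030°, shortest Δλ = 30.0° (east) — does not cross 180°.
Total crossings: 1.

1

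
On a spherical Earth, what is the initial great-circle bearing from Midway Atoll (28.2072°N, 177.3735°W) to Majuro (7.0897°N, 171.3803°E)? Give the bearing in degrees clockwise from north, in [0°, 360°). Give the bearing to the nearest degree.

209°

Δλ = 171.3803 − -177.3735 = 348.7538°; wrapped into (−180°, 180°]: -11.2462°.
θ = atan2( sin Δλ · cos φ₂ , cos φ₁ · sin φ₂ − sin φ₁ · cos φ₂ · cos Δλ )
  = atan2(-0.19353, -0.35128) = -151.148° → normalised to [0°, 360°): 208.852°.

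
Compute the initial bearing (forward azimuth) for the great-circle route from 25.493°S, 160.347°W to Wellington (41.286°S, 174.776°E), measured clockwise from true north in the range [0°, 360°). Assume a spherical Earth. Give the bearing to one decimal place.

226.3°

Δλ = 174.776 − -160.347 = 335.123°; wrapped into (−180°, 180°]: -24.877°.
θ = atan2( sin Δλ · cos φ₂ , cos φ₁ · sin φ₂ − sin φ₁ · cos φ₂ · cos Δλ )
  = atan2(-0.31610, -0.30217) = -133.709° → normalised to [0°, 360°): 226.291°.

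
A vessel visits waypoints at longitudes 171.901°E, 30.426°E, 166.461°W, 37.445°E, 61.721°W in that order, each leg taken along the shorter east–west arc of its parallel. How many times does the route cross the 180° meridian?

2

Leg 1: +171.901° → +30.426°, shortest Δλ = -141.475° (west) — does not cross 180°.
Leg 2: +30.426° → -166.461°, shortest Δλ = 163.113° (east) — crosses 180°.
Leg 3: -166.461° → +37.445°, shortest Δλ = -156.094° (west) — crosses 180°.
Leg 4: +37.445° → -61.721°, shortest Δλ = -99.166° (west) — does not cross 180°.
Total crossings: 2.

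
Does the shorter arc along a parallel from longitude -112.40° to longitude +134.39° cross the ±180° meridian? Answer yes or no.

Yes

Naïve |134.39 − -112.40| = 246.79° > 180°, so the shorter arc goes the other way round — across 180°.
Signed shortest Δλ = ((134.39 − -112.40 + 180) mod 360) − 180 = -113.21°.
Going west by 113.21° from -112.40° passes through 180° before reaching +134.39°.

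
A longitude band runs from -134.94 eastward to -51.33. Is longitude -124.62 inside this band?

Band width going east from -134.94° to -51.33°: ((-51.33 − -134.94) mod 360) = 83.61°.
Offset of -124.62° east of the west edge: ((-124.62 − -134.94) mod 360) = 10.32°.
10.32° ≤ 83.61° ⇒ inside.

Yes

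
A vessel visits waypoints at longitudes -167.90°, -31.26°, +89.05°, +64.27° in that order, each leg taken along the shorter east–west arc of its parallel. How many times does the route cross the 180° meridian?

0

Leg 1: -167.90° → -31.26°, shortest Δλ = 136.64° (east) — does not cross 180°.
Leg 2: -31.26° → +89.05°, shortest Δλ = 120.31° (east) — does not cross 180°.
Leg 3: +89.05° → +64.27°, shortest Δλ = -24.78° (west) — does not cross 180°.
Total crossings: 0.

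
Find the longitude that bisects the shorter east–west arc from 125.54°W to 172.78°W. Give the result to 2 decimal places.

Signed shortest Δλ from -125.54° to -172.78° is -47.24°.
Midpoint longitude = -125.54° + (-47.24°)/2 = -125.54° − 23.62° = -149.16°.

149.16°W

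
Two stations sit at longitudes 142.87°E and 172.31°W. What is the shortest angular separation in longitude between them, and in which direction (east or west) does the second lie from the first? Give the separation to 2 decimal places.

Raw difference: -172.31 − 142.87 = -315.18°.
Normalise into (−180°, 180°]: -315.18° + 360° = 44.82°.
Positive ⇒ the second point lies to the east; separation 44.82°.

44.82° east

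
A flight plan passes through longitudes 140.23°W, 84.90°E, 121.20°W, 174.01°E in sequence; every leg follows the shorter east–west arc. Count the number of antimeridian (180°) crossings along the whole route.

3

Leg 1: -140.23° → +84.90°, shortest Δλ = -134.87° (west) — crosses 180°.
Leg 2: +84.90° → -121.20°, shortest Δλ = 153.9° (east) — crosses 180°.
Leg 3: -121.20° → +174.01°, shortest Δλ = -64.79° (west) — crosses 180°.
Total crossings: 3.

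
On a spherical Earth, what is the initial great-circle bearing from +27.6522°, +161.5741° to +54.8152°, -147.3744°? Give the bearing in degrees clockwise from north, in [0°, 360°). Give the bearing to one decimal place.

Δλ = -147.3744 − 161.5741 = -308.9485°; wrapped into (−180°, 180°]: 51.0515°.
θ = atan2( sin Δλ · cos φ₂ , cos φ₁ · sin φ₂ − sin φ₁ · cos φ₂ · cos Δλ )
  = atan2(0.44813, 0.55584) = 38.877° → normalised to [0°, 360°): 38.877°.

38.9°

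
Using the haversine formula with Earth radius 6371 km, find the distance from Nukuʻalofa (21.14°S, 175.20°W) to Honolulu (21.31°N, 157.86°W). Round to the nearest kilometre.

Δλ = -157.86 − -175.20 = 17.34°.
Δφ = 21.31 − -21.14 = 42.45°.
a = sin²(Δφ/2) + cos φ₁ · cos φ₂ · sin²(Δλ/2) = 0.150812.
c = 2·atan2(√a, √(1−a)) = 0.79767 rad → d = 6371·c ≈ 5081.96 km.

5082 km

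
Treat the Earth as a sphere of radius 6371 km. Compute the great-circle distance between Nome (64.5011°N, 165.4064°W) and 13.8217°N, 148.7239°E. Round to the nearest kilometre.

6622 km

Δλ = 148.7239 − -165.4064 = 314.1303°; wrapped into (−180°, 180°]: -45.8697°.
Δφ = 13.8217 − 64.5011 = -50.6794°.
a = sin²(Δφ/2) + cos φ₁ · cos φ₂ · sin²(Δλ/2) = 0.246650.
c = 2·atan2(√a, √(1−a)) = 1.03944 rad → d = 6371·c ≈ 6622.29 km.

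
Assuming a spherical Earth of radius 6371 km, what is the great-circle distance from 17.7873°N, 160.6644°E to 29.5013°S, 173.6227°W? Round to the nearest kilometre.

5938 km

Δλ = -173.6227 − 160.6644 = -334.2871°; wrapped into (−180°, 180°]: 25.7129°.
Δφ = -29.5013 − 17.7873 = -47.2886°.
a = sin²(Δφ/2) + cos φ₁ · cos φ₂ · sin²(Δλ/2) = 0.201878.
c = 2·atan2(√a, √(1−a)) = 0.93198 rad → d = 6371·c ≈ 5937.66 km.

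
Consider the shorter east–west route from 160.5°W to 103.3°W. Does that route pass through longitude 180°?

Signed shortest Δλ = ((-103.3 − -160.5 + 180) mod 360) − 180 = 57.2°.
Going east by 57.2° from -160.5° reaches -103.3° without touching 180°.

No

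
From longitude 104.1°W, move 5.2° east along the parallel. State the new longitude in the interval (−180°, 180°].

98.9°W

Start at -104.1°; shift +5.2° → -98.9°.
-98.9° already lies in (−180°, 180°].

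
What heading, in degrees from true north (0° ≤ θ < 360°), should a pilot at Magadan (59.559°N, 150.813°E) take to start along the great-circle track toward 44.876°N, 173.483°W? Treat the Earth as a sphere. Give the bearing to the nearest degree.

109°

Δλ = -173.483 − 150.813 = -324.296°; wrapped into (−180°, 180°]: 35.704°.
θ = atan2( sin Δλ · cos φ₂ , cos φ₁ · sin φ₂ − sin φ₁ · cos φ₂ · cos Δλ )
  = atan2(0.41356, -0.13864) = 108.533° → normalised to [0°, 360°): 108.533°.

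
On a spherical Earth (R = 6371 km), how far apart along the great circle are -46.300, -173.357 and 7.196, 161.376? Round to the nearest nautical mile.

3485 nmi

Δλ = 161.376 − -173.357 = 334.733°; wrapped into (−180°, 180°]: -25.267°.
Δφ = 7.196 − -46.300 = 53.496°.
a = sin²(Δφ/2) + cos φ₁ · cos φ₂ · sin²(Δλ/2) = 0.235349.
c = 2·atan2(√a, √(1−a)) = 1.01302 rad → d = 6371·c ≈ 6453.94 km ≈ 3484.85 nmi.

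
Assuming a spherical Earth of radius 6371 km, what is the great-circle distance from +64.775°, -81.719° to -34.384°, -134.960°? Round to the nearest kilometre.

Δλ = -134.960 − -81.719 = -53.241°.
Δφ = -34.384 − 64.775 = -99.159°.
a = sin²(Δφ/2) + cos φ₁ · cos φ₂ · sin²(Δλ/2) = 0.650202.
c = 2·atan2(√a, √(1−a)) = 1.87591 rad → d = 6371·c ≈ 11951.43 km.

11951 km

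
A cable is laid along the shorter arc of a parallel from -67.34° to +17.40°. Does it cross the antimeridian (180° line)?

Signed shortest Δλ = ((17.40 − -67.34 + 180) mod 360) − 180 = 84.74°.
Going east by 84.74° from -67.34° reaches +17.40° without touching 180°.

No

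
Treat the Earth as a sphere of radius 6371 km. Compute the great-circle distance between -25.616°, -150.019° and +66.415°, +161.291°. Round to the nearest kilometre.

Δλ = 161.291 − -150.019 = 311.310°; wrapped into (−180°, 180°]: -48.690°.
Δφ = 66.415 − -25.616 = 92.031°.
a = sin²(Δφ/2) + cos φ₁ · cos φ₂ · sin²(Δλ/2) = 0.579029.
c = 2·atan2(√a, √(1−a)) = 1.72952 rad → d = 6371·c ≈ 11018.78 km.

11019 km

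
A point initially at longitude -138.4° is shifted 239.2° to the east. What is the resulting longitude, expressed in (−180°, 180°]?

Start at -138.4°; shift +239.2° → +100.8°.
+100.8° already lies in (−180°, 180°].

+100.8°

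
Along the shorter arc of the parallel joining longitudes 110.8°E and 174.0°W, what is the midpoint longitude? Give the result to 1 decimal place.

148.4°E

Signed shortest Δλ from +110.8° to -174.0° is +75.2°.
Midpoint longitude = +110.8° + (+75.2°)/2 = +110.8° + 37.6° = +148.4°.
(The naïve average (+110.8 + -174.0)/2 = -31.6° is on the wrong side of the globe.)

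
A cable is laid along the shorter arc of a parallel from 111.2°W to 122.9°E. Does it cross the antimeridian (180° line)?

Yes

Naïve |122.9 − -111.2| = 234.1° > 180°, so the shorter arc goes the other way round — across 180°.
Signed shortest Δλ = ((122.9 − -111.2 + 180) mod 360) − 180 = -125.9°.
Going west by 125.9° from -111.2° passes through 180° before reaching +122.9°.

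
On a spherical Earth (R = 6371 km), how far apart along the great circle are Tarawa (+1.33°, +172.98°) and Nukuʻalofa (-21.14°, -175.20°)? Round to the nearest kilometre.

Δλ = -175.20 − 172.98 = -348.18°; wrapped into (−180°, 180°]: 11.82°.
Δφ = -21.14 − 1.33 = -22.47°.
a = sin²(Δφ/2) + cos φ₁ · cos φ₂ · sin²(Δλ/2) = 0.047846.
c = 2·atan2(√a, √(1−a)) = 0.44104 rad → d = 6371·c ≈ 2809.87 km.

2810 km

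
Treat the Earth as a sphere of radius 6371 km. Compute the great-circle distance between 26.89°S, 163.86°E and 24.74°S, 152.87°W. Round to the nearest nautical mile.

Δλ = -152.87 − 163.86 = -316.73°; wrapped into (−180°, 180°]: 43.27°.
Δφ = -24.74 − -26.89 = 2.15°.
a = sin²(Δφ/2) + cos φ₁ · cos φ₂ · sin²(Δλ/2) = 0.110461.
c = 2·atan2(√a, √(1−a)) = 0.67760 rad → d = 6371·c ≈ 4317.00 km ≈ 2331.00 nmi.

2331 nmi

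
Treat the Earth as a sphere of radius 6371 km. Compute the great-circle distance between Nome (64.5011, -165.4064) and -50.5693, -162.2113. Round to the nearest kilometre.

12798 km

Δλ = -162.2113 − -165.4064 = 3.1951°.
Δφ = -50.5693 − 64.5011 = -115.0704°.
a = sin²(Δφ/2) + cos φ₁ · cos φ₂ · sin²(Δλ/2) = 0.712078.
c = 2·atan2(√a, √(1−a)) = 2.00883 rad → d = 6371·c ≈ 12798.23 km.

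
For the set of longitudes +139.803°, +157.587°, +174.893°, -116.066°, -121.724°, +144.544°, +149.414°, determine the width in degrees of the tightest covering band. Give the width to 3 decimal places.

104.131°

Sort the longitudes: -121.724°, -116.066°, +139.803°, +144.544°, +149.414°, +157.587°, +174.893°.
Eastward gaps between consecutive values (wrapping around): 5.658°, 255.869°, 4.741°, 4.870°, 8.173°, 17.306°, 63.383°.
Largest gap = 255.869° ⇒ minimal covering band is its complement: 360° − 255.869° = 104.131°.
Band runs from +139.803° eastward to -116.066°, crossing the antimeridian.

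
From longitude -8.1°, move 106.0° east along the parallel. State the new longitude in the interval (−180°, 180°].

+97.9°

Start at -8.1°; shift +106.0° → +97.9°.
+97.9° already lies in (−180°, 180°].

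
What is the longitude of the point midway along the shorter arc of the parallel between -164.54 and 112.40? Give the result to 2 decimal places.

Signed shortest Δλ from -164.54° to +112.40° is -83.06°.
Midpoint longitude = -164.54° + (-83.06°)/2 = -164.54° − 41.53° = -206.07°.
Normalise into (−180°, 180°]: +153.93°.
(The naïve average (-164.54 + +112.40)/2 = -26.07° is on the wrong side of the globe.)

+153.93°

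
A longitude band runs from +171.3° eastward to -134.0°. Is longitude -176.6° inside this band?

Yes

Band width going east from +171.3° to -134.0°: ((-134.0 − 171.3) mod 360) = 54.7°.
Offset of -176.6° east of the west edge: ((-176.6 − 171.3) mod 360) = 12.1°.
12.1° ≤ 54.7° ⇒ inside.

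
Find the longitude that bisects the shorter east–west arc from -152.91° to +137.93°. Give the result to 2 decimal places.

+172.51°

Signed shortest Δλ from -152.91° to +137.93° is -69.16°.
Midpoint longitude = -152.91° + (-69.16°)/2 = -152.91° − 34.58° = -187.49°.
Normalise into (−180°, 180°]: +172.51°.
(The naïve average (-152.91 + +137.93)/2 = -7.49° is on the wrong side of the globe.)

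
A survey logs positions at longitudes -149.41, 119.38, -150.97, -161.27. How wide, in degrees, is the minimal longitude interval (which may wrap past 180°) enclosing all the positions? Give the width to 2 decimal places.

91.21°

Sort the longitudes: -161.27°, -150.97°, -149.41°, +119.38°.
Eastward gaps between consecutive values (wrapping around): 10.30°, 1.56°, 268.79°, 79.35°.
Largest gap = 268.79° ⇒ minimal covering band is its complement: 360° − 268.79° = 91.21°.
Band runs from +119.38° eastward to -149.41°, crossing the antimeridian.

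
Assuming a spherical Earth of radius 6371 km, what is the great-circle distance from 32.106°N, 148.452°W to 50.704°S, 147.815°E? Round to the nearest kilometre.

Δλ = 147.815 − -148.452 = 296.267°; wrapped into (−180°, 180°]: -63.733°.
Δφ = -50.704 − 32.106 = -82.810°.
a = sin²(Δφ/2) + cos φ₁ · cos φ₂ · sin²(Δλ/2) = 0.586946.
c = 2·atan2(√a, √(1−a)) = 1.74558 rad → d = 6371·c ≈ 11121.07 km.

11121 km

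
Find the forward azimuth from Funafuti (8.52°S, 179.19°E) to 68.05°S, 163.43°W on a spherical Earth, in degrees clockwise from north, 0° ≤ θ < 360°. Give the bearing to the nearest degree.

173°

Δλ = -163.43 − 179.19 = -342.62°; wrapped into (−180°, 180°]: 17.38°.
θ = atan2( sin Δλ · cos φ₂ , cos φ₁ · sin φ₂ − sin φ₁ · cos φ₂ · cos Δλ )
  = atan2(0.11166, -0.86442) = 172.640° → normalised to [0°, 360°): 172.640°.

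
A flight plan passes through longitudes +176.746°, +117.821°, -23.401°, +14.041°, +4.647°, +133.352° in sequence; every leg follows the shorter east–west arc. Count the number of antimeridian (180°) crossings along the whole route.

0

Leg 1: +176.746° → +117.821°, shortest Δλ = -58.925° (west) — does not cross 180°.
Leg 2: +117.821° → -23.401°, shortest Δλ = -141.222° (west) — does not cross 180°.
Leg 3: -23.401° → +14.041°, shortest Δλ = 37.442° (east) — does not cross 180°.
Leg 4: +14.041° → +4.647°, shortest Δλ = -9.394° (west) — does not cross 180°.
Leg 5: +4.647° → +133.352°, shortest Δλ = 128.705° (east) — does not cross 180°.
Total crossings: 0.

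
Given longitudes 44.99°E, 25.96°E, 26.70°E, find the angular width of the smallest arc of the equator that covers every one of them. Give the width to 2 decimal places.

Sort the longitudes: +25.96°, +26.70°, +44.99°.
Eastward gaps between consecutive values (wrapping around): 0.74°, 18.29°, 340.97°.
Largest gap = 340.97° ⇒ minimal covering band is its complement: 360° − 340.97° = 19.03°.
Band runs from +25.96° eastward to +44.99°.

19.03°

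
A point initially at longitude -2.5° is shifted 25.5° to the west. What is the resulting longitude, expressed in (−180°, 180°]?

-28.0°

Start at -2.5°; shift −25.5° → -28.0°.
-28.0° already lies in (−180°, 180°].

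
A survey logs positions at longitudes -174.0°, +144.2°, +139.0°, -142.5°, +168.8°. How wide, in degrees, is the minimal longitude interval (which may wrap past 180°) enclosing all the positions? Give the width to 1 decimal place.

Sort the longitudes: -174.0°, -142.5°, +139.0°, +144.2°, +168.8°.
Eastward gaps between consecutive values (wrapping around): 31.5°, 281.5°, 5.2°, 24.6°, 17.2°.
Largest gap = 281.5° ⇒ minimal covering band is its complement: 360° − 281.5° = 78.5°.
Band runs from +139.0° eastward to -142.5°, crossing the antimeridian.

78.5°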